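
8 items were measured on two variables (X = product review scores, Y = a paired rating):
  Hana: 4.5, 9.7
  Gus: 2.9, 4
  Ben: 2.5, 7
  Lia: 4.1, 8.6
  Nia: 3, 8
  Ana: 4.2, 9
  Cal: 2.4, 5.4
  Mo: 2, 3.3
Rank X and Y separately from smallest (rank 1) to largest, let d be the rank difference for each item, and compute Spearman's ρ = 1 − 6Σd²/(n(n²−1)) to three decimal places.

0.929

Ranks of variable 1: 8, 4, 3, 6, 5, 7, 2, 1
Ranks of variable 2: 8, 2, 4, 6, 5, 7, 3, 1
d = r₁ − r₂: 0, 2, -1, 0, 0, 0, -1, 0
d²: 0, 4, 1, 0, 0, 0, 1, 0; Σd² = 6
ρ = 1 − 6·6/(8·63) = 1 − 36/504 = 0.929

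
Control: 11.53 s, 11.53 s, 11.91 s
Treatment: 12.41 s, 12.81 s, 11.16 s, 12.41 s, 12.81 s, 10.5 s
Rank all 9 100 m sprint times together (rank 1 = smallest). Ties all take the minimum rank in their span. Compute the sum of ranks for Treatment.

31

Sorted (ascending): 10.5, 11.16, 11.53, 11.53, 11.91, 12.41, 12.41, 12.81, 12.81
The 2 values of 11.53 occupy positions 3–4 → each gets rank 3.
The 2 values of 12.41 occupy positions 6–7 → each gets rank 6.
The 2 values of 12.81 occupy positions 8–9 → each gets rank 8.
Treatment values → pooled ranks: 12.41→6, 12.81→8, 11.16→2, 12.41→6, 12.81→8, 10.5→1
Rank sum = 6 + 8 + 2 + 6 + 8 + 1 = 31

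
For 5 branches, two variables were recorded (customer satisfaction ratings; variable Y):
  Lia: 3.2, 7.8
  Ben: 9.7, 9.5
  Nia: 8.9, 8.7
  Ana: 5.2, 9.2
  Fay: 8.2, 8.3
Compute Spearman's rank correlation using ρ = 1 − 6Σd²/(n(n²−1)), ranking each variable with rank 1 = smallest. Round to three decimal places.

0.700

Ranks of variable 1: 1, 5, 4, 2, 3
Ranks of variable 2: 1, 5, 3, 4, 2
d = r₁ − r₂: 0, 0, 1, -2, 1
d²: 0, 0, 1, 4, 1; Σd² = 6
ρ = 1 − 6·6/(5·24) = 1 − 36/120 = 0.700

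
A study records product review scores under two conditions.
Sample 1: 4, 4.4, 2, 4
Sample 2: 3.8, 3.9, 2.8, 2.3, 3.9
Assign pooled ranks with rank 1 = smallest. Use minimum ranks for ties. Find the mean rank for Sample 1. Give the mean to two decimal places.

6.00

Sorted (ascending): 2, 2.3, 2.8, 3.8, 3.9, 3.9, 4, 4, 4.4
The 2 values of 3.9 occupy positions 5–6 → each gets rank 5.
The 2 values of 4 occupy positions 7–8 → each gets rank 7.
Sample 1 values → pooled ranks: 4→7, 4.4→9, 2→1, 4→7
Mean rank = (7 + 9 + 1 + 7) / 4 = 6.00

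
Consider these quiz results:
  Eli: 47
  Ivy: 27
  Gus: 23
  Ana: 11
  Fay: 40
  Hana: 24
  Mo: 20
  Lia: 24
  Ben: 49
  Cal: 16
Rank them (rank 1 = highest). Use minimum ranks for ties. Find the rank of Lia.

Sorted (descending): 49, 47, 40, 27, 24, 24, 23, 20, 16, 11
The 2 values of 24 occupy positions 5–6 → each gets rank 5.
Lia has value 24 → rank 5.

5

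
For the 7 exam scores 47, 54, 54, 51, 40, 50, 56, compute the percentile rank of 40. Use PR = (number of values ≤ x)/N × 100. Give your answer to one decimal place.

N = 7.
Strictly below 40: 0. Equal to 40: 1.
PR = 1/7 × 100 = 14.3

14.3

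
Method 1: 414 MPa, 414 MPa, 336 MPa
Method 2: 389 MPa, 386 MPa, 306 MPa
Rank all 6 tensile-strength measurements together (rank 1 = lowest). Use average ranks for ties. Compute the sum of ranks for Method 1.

Sorted (ascending): 306, 336, 386, 389, 414, 414
The 2 values of 414 occupy positions 5–6 → average rank (5+6)/2 = 5.5.
Method 1 values → pooled ranks: 414→5.5, 414→5.5, 336→2
Rank sum = 5.5 + 5.5 + 2 = 13

13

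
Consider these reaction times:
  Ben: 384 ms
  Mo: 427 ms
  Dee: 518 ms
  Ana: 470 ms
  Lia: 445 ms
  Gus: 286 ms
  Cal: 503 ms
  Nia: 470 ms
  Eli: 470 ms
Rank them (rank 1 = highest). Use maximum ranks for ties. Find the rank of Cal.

2

Sorted (descending): 518, 503, 470, 470, 470, 445, 427, 384, 286
The 3 values of 470 occupy positions 3–5 → each gets rank 5.
Cal has value 503 ms → rank 2.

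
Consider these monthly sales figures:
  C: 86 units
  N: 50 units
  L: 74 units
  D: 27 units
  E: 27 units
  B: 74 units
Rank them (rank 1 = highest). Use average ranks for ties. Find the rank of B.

Sorted (descending): 86, 74, 74, 50, 27, 27
The 2 values of 74 occupy positions 2–3 → average rank (2+3)/2 = 2.5.
The 2 values of 27 occupy positions 5–6 → average rank (5+6)/2 = 5.5.
B has value 74 units → rank 2.5.

2.5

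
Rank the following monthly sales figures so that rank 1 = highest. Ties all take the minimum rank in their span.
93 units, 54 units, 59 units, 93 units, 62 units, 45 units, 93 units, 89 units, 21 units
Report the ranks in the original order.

Sorted (descending): 93, 93, 93, 89, 62, 59, 54, 45, 21
The 3 values of 93 occupy positions 1–3 → each gets rank 1.

1, 7, 6, 1, 5, 8, 1, 4, 9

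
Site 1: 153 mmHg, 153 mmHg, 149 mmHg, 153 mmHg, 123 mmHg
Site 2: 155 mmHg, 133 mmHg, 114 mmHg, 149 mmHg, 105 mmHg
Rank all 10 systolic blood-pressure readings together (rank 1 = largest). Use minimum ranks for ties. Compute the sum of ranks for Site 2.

32

Sorted (descending): 155, 153, 153, 153, 149, 149, 133, 123, 114, 105
The 3 values of 153 occupy positions 2–4 → each gets rank 2.
The 2 values of 149 occupy positions 5–6 → each gets rank 5.
Site 2 values → pooled ranks: 155→1, 133→7, 114→9, 149→5, 105→10
Rank sum = 1 + 7 + 9 + 5 + 10 = 32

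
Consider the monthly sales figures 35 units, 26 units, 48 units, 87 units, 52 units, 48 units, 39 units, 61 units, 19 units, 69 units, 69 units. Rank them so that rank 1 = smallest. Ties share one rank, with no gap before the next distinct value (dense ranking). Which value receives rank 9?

87

Sorted (ascending): 19, 26, 35, 39, 48, 48, 52, 61, 69, 69, 87
The 2 values of 48 share dense rank 5.
The 2 values of 69 share dense rank 8.
Remaining distinct values take the next consecutive integers.
Rank 9 → value 87.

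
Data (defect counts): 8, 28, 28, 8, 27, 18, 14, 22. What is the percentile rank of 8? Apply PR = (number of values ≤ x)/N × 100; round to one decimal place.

N = 8.
Strictly below 8: 0. Equal to 8: 2.
PR = 2/8 × 100 = 25.0

25.0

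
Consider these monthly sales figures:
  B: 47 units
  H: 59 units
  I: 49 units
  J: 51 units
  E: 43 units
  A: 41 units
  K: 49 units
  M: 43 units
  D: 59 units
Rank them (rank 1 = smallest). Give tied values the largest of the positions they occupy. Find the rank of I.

6

Sorted (ascending): 41, 43, 43, 47, 49, 49, 51, 59, 59
The 2 values of 43 occupy positions 2–3 → each gets rank 3.
The 2 values of 49 occupy positions 5–6 → each gets rank 6.
The 2 values of 59 occupy positions 8–9 → each gets rank 9.
I has value 49 units → rank 6.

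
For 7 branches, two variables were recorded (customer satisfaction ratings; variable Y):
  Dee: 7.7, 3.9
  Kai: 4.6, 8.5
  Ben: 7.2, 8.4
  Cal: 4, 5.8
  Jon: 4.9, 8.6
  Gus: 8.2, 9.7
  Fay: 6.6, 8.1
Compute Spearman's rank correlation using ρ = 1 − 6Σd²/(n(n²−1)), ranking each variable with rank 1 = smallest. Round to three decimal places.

Ranks of variable 1: 6, 2, 5, 1, 3, 7, 4
Ranks of variable 2: 1, 5, 4, 2, 6, 7, 3
d = r₁ − r₂: 5, -3, 1, -1, -3, 0, 1
d²: 25, 9, 1, 1, 9, 0, 1; Σd² = 46
ρ = 1 − 6·46/(7·48) = 1 − 276/336 = 0.179

0.179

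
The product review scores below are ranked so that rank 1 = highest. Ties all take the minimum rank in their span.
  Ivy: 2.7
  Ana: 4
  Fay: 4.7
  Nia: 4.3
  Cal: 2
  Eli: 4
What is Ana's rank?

3

Sorted (descending): 4.7, 4.3, 4, 4, 2.7, 2
The 2 values of 4 occupy positions 3–4 → each gets rank 3.
Ana has value 4 → rank 3.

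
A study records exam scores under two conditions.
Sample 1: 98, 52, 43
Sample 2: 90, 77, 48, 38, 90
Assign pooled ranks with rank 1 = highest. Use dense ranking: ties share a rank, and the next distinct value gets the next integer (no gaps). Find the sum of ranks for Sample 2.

19

Sorted (descending): 98, 90, 90, 77, 52, 48, 43, 38
The 2 values of 90 share dense rank 2.
Remaining distinct values take the next consecutive integers.
Sample 2 values → pooled ranks: 90→2, 77→3, 48→5, 38→7, 90→2
Rank sum = 2 + 3 + 5 + 7 + 2 = 19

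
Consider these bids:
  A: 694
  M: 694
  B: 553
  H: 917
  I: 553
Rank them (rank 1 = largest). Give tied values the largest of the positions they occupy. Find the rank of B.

Sorted (descending): 917, 694, 694, 553, 553
The 2 values of 694 occupy positions 2–3 → each gets rank 3.
The 2 values of 553 occupy positions 4–5 → each gets rank 5.
B has value 553 → rank 5.

5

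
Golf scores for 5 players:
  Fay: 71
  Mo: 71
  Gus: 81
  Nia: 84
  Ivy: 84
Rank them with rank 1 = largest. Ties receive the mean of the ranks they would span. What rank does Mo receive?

4.5

Sorted (descending): 84, 84, 81, 71, 71
The 2 values of 84 occupy positions 1–2 → average rank (1+2)/2 = 1.5.
The 2 values of 71 occupy positions 4–5 → average rank (4+5)/2 = 4.5.
Mo has value 71 → rank 4.5.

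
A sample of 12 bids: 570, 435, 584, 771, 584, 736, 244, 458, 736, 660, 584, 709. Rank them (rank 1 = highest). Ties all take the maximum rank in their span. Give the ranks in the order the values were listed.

9, 11, 8, 1, 8, 3, 12, 10, 3, 5, 8, 4

Sorted (descending): 771, 736, 736, 709, 660, 584, 584, 584, 570, 458, 435, 244
The 2 values of 736 occupy positions 2–3 → each gets rank 3.
The 3 values of 584 occupy positions 6–8 → each gets rank 8.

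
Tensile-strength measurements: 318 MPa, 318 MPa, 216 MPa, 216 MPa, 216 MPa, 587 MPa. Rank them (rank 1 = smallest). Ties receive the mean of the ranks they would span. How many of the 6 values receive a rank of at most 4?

Sorted (ascending): 216, 216, 216, 318, 318, 587
The 3 values of 216 occupy positions 1–3 → average rank 2.
The 2 values of 318 occupy positions 4–5 → average rank (4+5)/2 = 4.5.
Ranks ≤ 4: {2, 2, 2} → 3 values.

3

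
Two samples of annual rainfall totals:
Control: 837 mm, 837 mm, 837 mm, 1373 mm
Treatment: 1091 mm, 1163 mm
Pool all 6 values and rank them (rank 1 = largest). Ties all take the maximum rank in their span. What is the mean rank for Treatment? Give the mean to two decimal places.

2.50

Sorted (descending): 1373, 1163, 1091, 837, 837, 837
The 3 values of 837 occupy positions 4–6 → each gets rank 6.
Treatment values → pooled ranks: 1091→3, 1163→2
Mean rank = (3 + 2) / 2 = 2.50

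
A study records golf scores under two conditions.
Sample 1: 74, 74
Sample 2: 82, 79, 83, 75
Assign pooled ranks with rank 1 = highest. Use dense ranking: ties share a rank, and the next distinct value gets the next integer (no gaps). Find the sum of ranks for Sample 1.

Sorted (descending): 83, 82, 79, 75, 74, 74
The 2 values of 74 share dense rank 5.
Remaining distinct values take the next consecutive integers.
Sample 1 values → pooled ranks: 74→5, 74→5
Rank sum = 5 + 5 = 10

10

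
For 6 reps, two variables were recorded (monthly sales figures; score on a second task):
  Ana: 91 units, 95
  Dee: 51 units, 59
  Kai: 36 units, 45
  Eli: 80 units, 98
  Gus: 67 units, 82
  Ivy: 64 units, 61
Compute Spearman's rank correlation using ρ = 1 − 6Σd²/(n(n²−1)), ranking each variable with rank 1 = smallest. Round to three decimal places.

0.943

Ranks of variable 1: 6, 2, 1, 5, 4, 3
Ranks of variable 2: 5, 2, 1, 6, 4, 3
d = r₁ − r₂: 1, 0, 0, -1, 0, 0
d²: 1, 0, 0, 1, 0, 0; Σd² = 2
ρ = 1 − 6·2/(6·35) = 1 − 12/210 = 0.943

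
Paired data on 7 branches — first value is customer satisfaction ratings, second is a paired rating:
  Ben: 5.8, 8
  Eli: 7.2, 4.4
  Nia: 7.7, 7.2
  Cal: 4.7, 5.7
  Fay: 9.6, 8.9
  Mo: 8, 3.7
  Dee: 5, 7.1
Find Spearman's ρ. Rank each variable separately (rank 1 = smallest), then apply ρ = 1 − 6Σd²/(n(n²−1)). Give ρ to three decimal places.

Ranks of variable 1: 3, 4, 5, 1, 7, 6, 2
Ranks of variable 2: 6, 2, 5, 3, 7, 1, 4
d = r₁ − r₂: -3, 2, 0, -2, 0, 5, -2
d²: 9, 4, 0, 4, 0, 25, 4; Σd² = 46
ρ = 1 − 6·46/(7·48) = 1 − 276/336 = 0.179

0.179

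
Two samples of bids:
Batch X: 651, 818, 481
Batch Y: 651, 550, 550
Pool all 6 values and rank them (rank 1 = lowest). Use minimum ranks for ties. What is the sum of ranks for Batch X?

Sorted (ascending): 481, 550, 550, 651, 651, 818
The 2 values of 550 occupy positions 2–3 → each gets rank 2.
The 2 values of 651 occupy positions 4–5 → each gets rank 4.
Batch X values → pooled ranks: 651→4, 818→6, 481→1
Rank sum = 4 + 6 + 1 = 11

11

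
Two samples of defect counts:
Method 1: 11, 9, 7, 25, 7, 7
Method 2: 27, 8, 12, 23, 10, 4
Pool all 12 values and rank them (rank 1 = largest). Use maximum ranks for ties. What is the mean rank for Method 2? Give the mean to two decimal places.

Sorted (descending): 27, 25, 23, 12, 11, 10, 9, 8, 7, 7, 7, 4
The 3 values of 7 occupy positions 9–11 → each gets rank 11.
Method 2 values → pooled ranks: 27→1, 8→8, 12→4, 23→3, 10→6, 4→12
Mean rank = (1 + 8 + 4 + 3 + 6 + 12) / 6 = 5.67

5.67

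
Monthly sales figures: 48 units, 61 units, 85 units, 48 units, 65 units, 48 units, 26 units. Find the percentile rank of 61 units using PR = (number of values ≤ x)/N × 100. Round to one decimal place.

71.4

N = 7.
Strictly below 61: 4. Equal to 61: 1.
PR = 5/7 × 100 = 71.4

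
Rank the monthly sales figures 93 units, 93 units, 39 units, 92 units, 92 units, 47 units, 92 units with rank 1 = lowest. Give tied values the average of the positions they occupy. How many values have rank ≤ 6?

Sorted (ascending): 39, 47, 92, 92, 92, 93, 93
The 3 values of 92 occupy positions 3–5 → average rank 4.
The 2 values of 93 occupy positions 6–7 → average rank (6+7)/2 = 6.5.
Ranks ≤ 6: {1, 2, 4, 4, 4} → 5 values.

5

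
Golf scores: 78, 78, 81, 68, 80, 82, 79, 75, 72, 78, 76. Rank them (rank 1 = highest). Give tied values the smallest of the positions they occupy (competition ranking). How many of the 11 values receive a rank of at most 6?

Sorted (descending): 82, 81, 80, 79, 78, 78, 78, 76, 75, 72, 68
The 3 values of 78 occupy positions 5–7 → each gets rank 5.
Ranks ≤ 6: {1, 2, 3, 4, 5, 5, 5} → 7 values.

7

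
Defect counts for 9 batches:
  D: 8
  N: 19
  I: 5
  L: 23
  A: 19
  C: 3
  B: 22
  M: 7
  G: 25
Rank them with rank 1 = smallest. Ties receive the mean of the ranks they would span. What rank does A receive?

5.5

Sorted (ascending): 3, 5, 7, 8, 19, 19, 22, 23, 25
The 2 values of 19 occupy positions 5–6 → average rank (5+6)/2 = 5.5.
A has value 19 → rank 5.5.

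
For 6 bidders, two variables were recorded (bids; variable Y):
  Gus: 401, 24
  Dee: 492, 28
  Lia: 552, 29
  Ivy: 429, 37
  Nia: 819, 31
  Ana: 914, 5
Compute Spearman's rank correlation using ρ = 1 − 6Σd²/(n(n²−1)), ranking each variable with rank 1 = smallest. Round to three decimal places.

-0.200

Ranks of variable 1: 1, 3, 4, 2, 5, 6
Ranks of variable 2: 2, 3, 4, 6, 5, 1
d = r₁ − r₂: -1, 0, 0, -4, 0, 5
d²: 1, 0, 0, 16, 0, 25; Σd² = 42
ρ = 1 − 6·42/(6·35) = 1 − 252/210 = -0.200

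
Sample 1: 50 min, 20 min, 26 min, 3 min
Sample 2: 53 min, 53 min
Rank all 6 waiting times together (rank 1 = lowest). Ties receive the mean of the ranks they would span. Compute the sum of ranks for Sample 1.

Sorted (ascending): 3, 20, 26, 50, 53, 53
The 2 values of 53 occupy positions 5–6 → average rank (5+6)/2 = 5.5.
Sample 1 values → pooled ranks: 50→4, 20→2, 26→3, 3→1
Rank sum = 4 + 2 + 3 + 1 = 10

10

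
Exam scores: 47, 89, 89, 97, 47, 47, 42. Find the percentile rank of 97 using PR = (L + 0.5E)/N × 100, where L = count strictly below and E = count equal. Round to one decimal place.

N = 7.
Strictly below 97: 6. Equal to 97: 1.
PR = (6 + 0.5·1)/7 × 100 = 92.9

92.9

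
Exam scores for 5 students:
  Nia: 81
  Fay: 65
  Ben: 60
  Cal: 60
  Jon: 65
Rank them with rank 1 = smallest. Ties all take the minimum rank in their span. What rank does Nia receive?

5

Sorted (ascending): 60, 60, 65, 65, 81
The 2 values of 60 occupy positions 1–2 → each gets rank 1.
The 2 values of 65 occupy positions 3–4 → each gets rank 3.
Nia has value 81 → rank 5.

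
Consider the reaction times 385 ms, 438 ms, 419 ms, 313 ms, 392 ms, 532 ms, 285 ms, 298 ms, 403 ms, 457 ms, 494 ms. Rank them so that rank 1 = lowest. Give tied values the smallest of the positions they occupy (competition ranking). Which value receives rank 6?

403

Sorted (ascending): 285, 298, 313, 385, 392, 403, 419, 438, 457, 494, 532
No ties — each value takes its position as its rank.
Rank 6 → value 403.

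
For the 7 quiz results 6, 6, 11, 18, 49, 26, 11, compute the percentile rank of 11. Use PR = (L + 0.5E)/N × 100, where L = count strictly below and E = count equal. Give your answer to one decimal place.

42.9

N = 7.
Strictly below 11: 2. Equal to 11: 2.
PR = (2 + 0.5·2)/7 × 100 = 42.9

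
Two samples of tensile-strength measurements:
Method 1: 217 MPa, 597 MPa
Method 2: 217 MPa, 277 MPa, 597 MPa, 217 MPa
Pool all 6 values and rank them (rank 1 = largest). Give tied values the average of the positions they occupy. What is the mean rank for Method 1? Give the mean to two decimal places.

Sorted (descending): 597, 597, 277, 217, 217, 217
The 2 values of 597 occupy positions 1–2 → average rank (1+2)/2 = 1.5.
The 3 values of 217 occupy positions 4–6 → average rank 5.
Method 1 values → pooled ranks: 217→5, 597→1.5
Mean rank = (5 + 1.5) / 2 = 3.25

3.25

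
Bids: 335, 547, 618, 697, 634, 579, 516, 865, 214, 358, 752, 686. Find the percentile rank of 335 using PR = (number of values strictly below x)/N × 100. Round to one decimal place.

8.3

N = 12.
Strictly below 335: 1. Equal to 335: 1.
PR = 1/12 × 100 = 8.3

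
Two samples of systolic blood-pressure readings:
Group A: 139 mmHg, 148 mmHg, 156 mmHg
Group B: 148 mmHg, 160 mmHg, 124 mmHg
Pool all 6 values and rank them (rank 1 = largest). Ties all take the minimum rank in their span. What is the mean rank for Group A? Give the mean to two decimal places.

3.33

Sorted (descending): 160, 156, 148, 148, 139, 124
The 2 values of 148 occupy positions 3–4 → each gets rank 3.
Group A values → pooled ranks: 139→5, 148→3, 156→2
Mean rank = (5 + 3 + 2) / 3 = 3.33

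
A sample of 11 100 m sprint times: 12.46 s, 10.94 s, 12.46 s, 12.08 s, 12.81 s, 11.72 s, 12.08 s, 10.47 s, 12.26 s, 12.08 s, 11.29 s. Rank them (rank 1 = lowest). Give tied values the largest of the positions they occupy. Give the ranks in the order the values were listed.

10, 2, 10, 7, 11, 4, 7, 1, 8, 7, 3

Sorted (ascending): 10.47, 10.94, 11.29, 11.72, 12.08, 12.08, 12.08, 12.26, 12.46, 12.46, 12.81
The 3 values of 12.08 occupy positions 5–7 → each gets rank 7.
The 2 values of 12.46 occupy positions 9–10 → each gets rank 10.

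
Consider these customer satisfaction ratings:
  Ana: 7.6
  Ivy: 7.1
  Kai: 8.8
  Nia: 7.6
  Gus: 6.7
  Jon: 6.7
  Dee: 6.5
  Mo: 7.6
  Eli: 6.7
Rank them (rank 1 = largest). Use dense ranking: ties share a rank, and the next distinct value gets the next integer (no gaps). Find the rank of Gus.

4

Sorted (descending): 8.8, 7.6, 7.6, 7.6, 7.1, 6.7, 6.7, 6.7, 6.5
The 3 values of 7.6 share dense rank 2.
The 3 values of 6.7 share dense rank 4.
Remaining distinct values take the next consecutive integers.
Gus has value 6.7 → rank 4.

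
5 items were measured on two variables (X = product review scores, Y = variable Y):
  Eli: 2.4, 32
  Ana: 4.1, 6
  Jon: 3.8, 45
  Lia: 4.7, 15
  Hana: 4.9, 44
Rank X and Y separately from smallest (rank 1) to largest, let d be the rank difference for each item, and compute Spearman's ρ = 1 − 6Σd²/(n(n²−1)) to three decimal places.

-0.100

Ranks of variable 1: 1, 3, 2, 4, 5
Ranks of variable 2: 3, 1, 5, 2, 4
d = r₁ − r₂: -2, 2, -3, 2, 1
d²: 4, 4, 9, 4, 1; Σd² = 22
ρ = 1 − 6·22/(5·24) = 1 − 132/120 = -0.100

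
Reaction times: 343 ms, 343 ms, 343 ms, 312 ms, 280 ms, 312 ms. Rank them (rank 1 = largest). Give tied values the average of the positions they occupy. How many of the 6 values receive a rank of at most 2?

Sorted (descending): 343, 343, 343, 312, 312, 280
The 3 values of 343 occupy positions 1–3 → average rank 2.
The 2 values of 312 occupy positions 4–5 → average rank (4+5)/2 = 4.5.
Ranks ≤ 2: {2, 2, 2} → 3 values.

3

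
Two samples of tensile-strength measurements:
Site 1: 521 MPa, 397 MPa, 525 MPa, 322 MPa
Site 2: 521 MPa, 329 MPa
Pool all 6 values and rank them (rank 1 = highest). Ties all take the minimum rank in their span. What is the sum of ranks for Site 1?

Sorted (descending): 525, 521, 521, 397, 329, 322
The 2 values of 521 occupy positions 2–3 → each gets rank 2.
Site 1 values → pooled ranks: 521→2, 397→4, 525→1, 322→6
Rank sum = 2 + 4 + 1 + 6 = 13

13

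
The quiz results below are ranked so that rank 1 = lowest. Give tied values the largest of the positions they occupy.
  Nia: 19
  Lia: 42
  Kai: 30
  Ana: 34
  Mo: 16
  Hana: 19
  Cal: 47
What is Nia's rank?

3

Sorted (ascending): 16, 19, 19, 30, 34, 42, 47
The 2 values of 19 occupy positions 2–3 → each gets rank 3.
Nia has value 19 → rank 3.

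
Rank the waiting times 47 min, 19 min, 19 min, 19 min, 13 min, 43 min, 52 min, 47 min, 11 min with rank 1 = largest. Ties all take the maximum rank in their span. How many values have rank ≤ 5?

4

Sorted (descending): 52, 47, 47, 43, 19, 19, 19, 13, 11
The 2 values of 47 occupy positions 2–3 → each gets rank 3.
The 3 values of 19 occupy positions 5–7 → each gets rank 7.
Ranks ≤ 5: {1, 3, 3, 4} → 4 values.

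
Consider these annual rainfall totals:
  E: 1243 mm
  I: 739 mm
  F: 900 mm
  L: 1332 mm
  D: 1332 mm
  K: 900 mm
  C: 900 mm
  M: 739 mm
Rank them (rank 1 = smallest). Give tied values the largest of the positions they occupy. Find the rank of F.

Sorted (ascending): 739, 739, 900, 900, 900, 1243, 1332, 1332
The 2 values of 739 occupy positions 1–2 → each gets rank 2.
The 3 values of 900 occupy positions 3–5 → each gets rank 5.
The 2 values of 1332 occupy positions 7–8 → each gets rank 8.
F has value 900 mm → rank 5.

5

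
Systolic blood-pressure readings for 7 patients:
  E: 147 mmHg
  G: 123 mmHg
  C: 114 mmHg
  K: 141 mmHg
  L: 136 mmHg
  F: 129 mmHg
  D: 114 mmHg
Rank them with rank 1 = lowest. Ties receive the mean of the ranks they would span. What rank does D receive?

1.5

Sorted (ascending): 114, 114, 123, 129, 136, 141, 147
The 2 values of 114 occupy positions 1–2 → average rank (1+2)/2 = 1.5.
D has value 114 mmHg → rank 1.5.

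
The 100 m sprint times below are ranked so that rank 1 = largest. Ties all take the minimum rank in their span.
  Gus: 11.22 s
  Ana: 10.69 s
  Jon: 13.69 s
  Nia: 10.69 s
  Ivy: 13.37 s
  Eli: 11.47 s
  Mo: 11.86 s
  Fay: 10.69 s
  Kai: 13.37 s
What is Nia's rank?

7

Sorted (descending): 13.69, 13.37, 13.37, 11.86, 11.47, 11.22, 10.69, 10.69, 10.69
The 2 values of 13.37 occupy positions 2–3 → each gets rank 2.
The 3 values of 10.69 occupy positions 7–9 → each gets rank 7.
Nia has value 10.69 s → rank 7.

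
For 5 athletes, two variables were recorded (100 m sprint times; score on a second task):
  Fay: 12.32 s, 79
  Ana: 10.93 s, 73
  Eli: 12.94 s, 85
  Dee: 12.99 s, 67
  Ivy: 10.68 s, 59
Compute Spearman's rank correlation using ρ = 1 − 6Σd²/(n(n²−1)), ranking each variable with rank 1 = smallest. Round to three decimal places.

0.400

Ranks of variable 1: 3, 2, 4, 5, 1
Ranks of variable 2: 4, 3, 5, 2, 1
d = r₁ − r₂: -1, -1, -1, 3, 0
d²: 1, 1, 1, 9, 0; Σd² = 12
ρ = 1 − 6·12/(5·24) = 1 − 72/120 = 0.400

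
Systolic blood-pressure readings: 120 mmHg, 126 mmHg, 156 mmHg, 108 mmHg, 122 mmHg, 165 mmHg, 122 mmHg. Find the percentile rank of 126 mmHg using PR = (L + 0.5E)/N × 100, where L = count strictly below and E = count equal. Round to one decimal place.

64.3

N = 7.
Strictly below 126: 4. Equal to 126: 1.
PR = (4 + 0.5·1)/7 × 100 = 64.3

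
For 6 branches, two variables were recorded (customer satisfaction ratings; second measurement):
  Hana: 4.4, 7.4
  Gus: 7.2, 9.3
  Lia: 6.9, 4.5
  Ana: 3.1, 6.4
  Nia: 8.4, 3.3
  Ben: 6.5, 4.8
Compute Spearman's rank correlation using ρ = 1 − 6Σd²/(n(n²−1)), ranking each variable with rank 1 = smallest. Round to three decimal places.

-0.371

Ranks of variable 1: 2, 5, 4, 1, 6, 3
Ranks of variable 2: 5, 6, 2, 4, 1, 3
d = r₁ − r₂: -3, -1, 2, -3, 5, 0
d²: 9, 1, 4, 9, 25, 0; Σd² = 48
ρ = 1 − 6·48/(6·35) = 1 − 288/210 = -0.371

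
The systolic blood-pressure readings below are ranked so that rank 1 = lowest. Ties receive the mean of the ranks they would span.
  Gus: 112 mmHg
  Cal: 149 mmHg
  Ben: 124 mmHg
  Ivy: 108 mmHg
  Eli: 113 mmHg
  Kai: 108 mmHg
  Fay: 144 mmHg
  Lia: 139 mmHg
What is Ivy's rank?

Sorted (ascending): 108, 108, 112, 113, 124, 139, 144, 149
The 2 values of 108 occupy positions 1–2 → average rank (1+2)/2 = 1.5.
Ivy has value 108 mmHg → rank 1.5.

1.5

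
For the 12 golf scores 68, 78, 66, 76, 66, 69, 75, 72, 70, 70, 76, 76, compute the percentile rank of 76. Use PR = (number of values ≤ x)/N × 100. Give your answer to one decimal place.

N = 12.
Strictly below 76: 8. Equal to 76: 3.
PR = 11/12 × 100 = 91.7

91.7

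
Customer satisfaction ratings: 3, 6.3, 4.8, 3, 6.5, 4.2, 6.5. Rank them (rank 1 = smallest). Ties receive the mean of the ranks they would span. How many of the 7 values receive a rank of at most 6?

5

Sorted (ascending): 3, 3, 4.2, 4.8, 6.3, 6.5, 6.5
The 2 values of 3 occupy positions 1–2 → average rank (1+2)/2 = 1.5.
The 2 values of 6.5 occupy positions 6–7 → average rank (6+7)/2 = 6.5.
Ranks ≤ 6: {1.5, 1.5, 3, 4, 5} → 5 values.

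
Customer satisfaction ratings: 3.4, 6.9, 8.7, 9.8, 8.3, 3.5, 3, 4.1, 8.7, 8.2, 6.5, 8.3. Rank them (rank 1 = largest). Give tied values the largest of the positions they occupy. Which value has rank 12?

Sorted (descending): 9.8, 8.7, 8.7, 8.3, 8.3, 8.2, 6.9, 6.5, 4.1, 3.5, 3.4, 3
The 2 values of 8.7 occupy positions 2–3 → each gets rank 3.
The 2 values of 8.3 occupy positions 4–5 → each gets rank 5.
Rank 12 → value 3.

3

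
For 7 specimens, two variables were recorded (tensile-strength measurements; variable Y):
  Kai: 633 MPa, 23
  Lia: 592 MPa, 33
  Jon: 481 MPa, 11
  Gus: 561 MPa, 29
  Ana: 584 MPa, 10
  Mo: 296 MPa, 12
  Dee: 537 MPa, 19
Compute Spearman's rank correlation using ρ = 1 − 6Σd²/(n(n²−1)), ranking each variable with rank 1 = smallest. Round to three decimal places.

0.464

Ranks of variable 1: 7, 6, 2, 4, 5, 1, 3
Ranks of variable 2: 5, 7, 2, 6, 1, 3, 4
d = r₁ − r₂: 2, -1, 0, -2, 4, -2, -1
d²: 4, 1, 0, 4, 16, 4, 1; Σd² = 30
ρ = 1 − 6·30/(7·48) = 1 − 180/336 = 0.464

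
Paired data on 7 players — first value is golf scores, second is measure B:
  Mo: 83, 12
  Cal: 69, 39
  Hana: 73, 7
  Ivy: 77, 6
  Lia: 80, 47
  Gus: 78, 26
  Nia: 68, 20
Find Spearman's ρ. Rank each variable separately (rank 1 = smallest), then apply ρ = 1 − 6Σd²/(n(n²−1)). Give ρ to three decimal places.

0.071

Ranks of variable 1: 7, 2, 3, 4, 6, 5, 1
Ranks of variable 2: 3, 6, 2, 1, 7, 5, 4
d = r₁ − r₂: 4, -4, 1, 3, -1, 0, -3
d²: 16, 16, 1, 9, 1, 0, 9; Σd² = 52
ρ = 1 − 6·52/(7·48) = 1 − 312/336 = 0.071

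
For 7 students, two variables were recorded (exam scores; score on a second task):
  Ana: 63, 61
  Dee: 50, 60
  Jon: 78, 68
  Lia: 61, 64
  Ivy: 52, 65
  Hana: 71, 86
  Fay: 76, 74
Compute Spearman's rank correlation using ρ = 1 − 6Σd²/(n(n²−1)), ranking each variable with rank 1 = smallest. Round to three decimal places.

Ranks of variable 1: 4, 1, 7, 3, 2, 5, 6
Ranks of variable 2: 2, 1, 5, 3, 4, 7, 6
d = r₁ − r₂: 2, 0, 2, 0, -2, -2, 0
d²: 4, 0, 4, 0, 4, 4, 0; Σd² = 16
ρ = 1 − 6·16/(7·48) = 1 − 96/336 = 0.714

0.714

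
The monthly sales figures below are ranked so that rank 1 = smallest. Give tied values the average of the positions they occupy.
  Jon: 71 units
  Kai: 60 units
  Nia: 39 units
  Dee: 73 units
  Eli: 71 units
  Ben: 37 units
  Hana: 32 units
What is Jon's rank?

5.5

Sorted (ascending): 32, 37, 39, 60, 71, 71, 73
The 2 values of 71 occupy positions 5–6 → average rank (5+6)/2 = 5.5.
Jon has value 71 units → rank 5.5.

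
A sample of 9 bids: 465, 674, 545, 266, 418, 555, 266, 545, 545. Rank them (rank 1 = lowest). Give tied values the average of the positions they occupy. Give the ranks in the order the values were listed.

4, 9, 6, 1.5, 3, 8, 1.5, 6, 6

Sorted (ascending): 266, 266, 418, 465, 545, 545, 545, 555, 674
The 2 values of 266 occupy positions 1–2 → average rank (1+2)/2 = 1.5.
The 3 values of 545 occupy positions 5–7 → average rank 6.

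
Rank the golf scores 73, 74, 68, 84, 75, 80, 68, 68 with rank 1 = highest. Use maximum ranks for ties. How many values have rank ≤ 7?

5

Sorted (descending): 84, 80, 75, 74, 73, 68, 68, 68
The 3 values of 68 occupy positions 6–8 → each gets rank 8.
Ranks ≤ 7: {1, 2, 3, 4, 5} → 5 values.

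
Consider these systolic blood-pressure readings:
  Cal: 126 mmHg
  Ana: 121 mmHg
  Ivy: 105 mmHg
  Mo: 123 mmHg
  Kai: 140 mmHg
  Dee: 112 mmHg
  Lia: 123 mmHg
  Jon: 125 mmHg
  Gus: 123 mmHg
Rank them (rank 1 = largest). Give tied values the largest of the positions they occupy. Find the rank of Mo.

Sorted (descending): 140, 126, 125, 123, 123, 123, 121, 112, 105
The 3 values of 123 occupy positions 4–6 → each gets rank 6.
Mo has value 123 mmHg → rank 6.

6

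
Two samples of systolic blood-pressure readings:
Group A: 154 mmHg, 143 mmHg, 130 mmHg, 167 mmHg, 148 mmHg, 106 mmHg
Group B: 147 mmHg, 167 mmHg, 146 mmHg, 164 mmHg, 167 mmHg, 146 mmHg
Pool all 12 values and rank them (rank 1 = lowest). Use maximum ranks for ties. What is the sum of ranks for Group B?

49

Sorted (ascending): 106, 130, 143, 146, 146, 147, 148, 154, 164, 167, 167, 167
The 2 values of 146 occupy positions 4–5 → each gets rank 5.
The 3 values of 167 occupy positions 10–12 → each gets rank 12.
Group B values → pooled ranks: 147→6, 167→12, 146→5, 164→9, 167→12, 146→5
Rank sum = 6 + 12 + 5 + 9 + 12 + 5 = 49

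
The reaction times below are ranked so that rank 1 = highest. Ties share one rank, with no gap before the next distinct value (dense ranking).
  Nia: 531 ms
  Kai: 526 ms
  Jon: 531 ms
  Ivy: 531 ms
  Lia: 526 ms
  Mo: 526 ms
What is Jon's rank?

1

Sorted (descending): 531, 531, 531, 526, 526, 526
The 3 values of 531 share dense rank 1.
The 3 values of 526 share dense rank 2.
Jon has value 531 ms → rank 1.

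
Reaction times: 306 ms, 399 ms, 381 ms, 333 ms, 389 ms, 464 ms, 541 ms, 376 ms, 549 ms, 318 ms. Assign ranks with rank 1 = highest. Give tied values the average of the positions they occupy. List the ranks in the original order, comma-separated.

Sorted (descending): 549, 541, 464, 399, 389, 381, 376, 333, 318, 306
No ties — each value takes its position as its rank.

10, 4, 6, 8, 5, 3, 2, 7, 1, 9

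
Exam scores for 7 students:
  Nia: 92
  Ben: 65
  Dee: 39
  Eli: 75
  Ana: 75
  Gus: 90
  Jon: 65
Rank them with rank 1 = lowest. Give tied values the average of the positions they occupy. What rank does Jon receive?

2.5

Sorted (ascending): 39, 65, 65, 75, 75, 90, 92
The 2 values of 65 occupy positions 2–3 → average rank (2+3)/2 = 2.5.
The 2 values of 75 occupy positions 4–5 → average rank (4+5)/2 = 4.5.
Jon has value 65 → rank 2.5.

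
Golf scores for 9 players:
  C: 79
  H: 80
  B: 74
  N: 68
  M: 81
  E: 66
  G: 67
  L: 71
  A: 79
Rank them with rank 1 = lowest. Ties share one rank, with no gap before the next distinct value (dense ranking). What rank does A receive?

Sorted (ascending): 66, 67, 68, 71, 74, 79, 79, 80, 81
The 2 values of 79 share dense rank 6.
Remaining distinct values take the next consecutive integers.
A has value 79 → rank 6.

6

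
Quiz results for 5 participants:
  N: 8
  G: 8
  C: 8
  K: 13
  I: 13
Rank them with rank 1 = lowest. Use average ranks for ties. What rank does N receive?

Sorted (ascending): 8, 8, 8, 13, 13
The 3 values of 8 occupy positions 1–3 → average rank 2.
The 2 values of 13 occupy positions 4–5 → average rank (4+5)/2 = 4.5.
N has value 8 → rank 2.

2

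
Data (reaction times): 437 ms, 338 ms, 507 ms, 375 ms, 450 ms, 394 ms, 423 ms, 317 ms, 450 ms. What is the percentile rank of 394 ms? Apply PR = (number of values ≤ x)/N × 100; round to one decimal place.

44.4

N = 9.
Strictly below 394: 3. Equal to 394: 1.
PR = 4/9 × 100 = 44.4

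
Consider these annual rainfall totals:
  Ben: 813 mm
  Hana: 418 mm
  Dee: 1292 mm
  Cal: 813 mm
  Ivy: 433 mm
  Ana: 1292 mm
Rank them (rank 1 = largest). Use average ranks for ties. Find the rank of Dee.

1.5

Sorted (descending): 1292, 1292, 813, 813, 433, 418
The 2 values of 1292 occupy positions 1–2 → average rank (1+2)/2 = 1.5.
The 2 values of 813 occupy positions 3–4 → average rank (3+4)/2 = 3.5.
Dee has value 1292 mm → rank 1.5.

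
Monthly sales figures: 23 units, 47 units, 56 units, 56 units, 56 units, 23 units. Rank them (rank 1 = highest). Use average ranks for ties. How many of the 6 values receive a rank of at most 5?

4

Sorted (descending): 56, 56, 56, 47, 23, 23
The 3 values of 56 occupy positions 1–3 → average rank 2.
The 2 values of 23 occupy positions 5–6 → average rank (5+6)/2 = 5.5.
Ranks ≤ 5: {2, 2, 2, 4} → 4 values.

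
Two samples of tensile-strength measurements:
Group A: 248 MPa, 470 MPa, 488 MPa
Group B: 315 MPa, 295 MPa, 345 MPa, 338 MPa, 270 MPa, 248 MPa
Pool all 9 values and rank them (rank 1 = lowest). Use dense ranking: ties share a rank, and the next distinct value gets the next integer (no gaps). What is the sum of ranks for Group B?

Sorted (ascending): 248, 248, 270, 295, 315, 338, 345, 470, 488
The 2 values of 248 share dense rank 1.
Remaining distinct values take the next consecutive integers.
Group B values → pooled ranks: 315→4, 295→3, 345→6, 338→5, 270→2, 248→1
Rank sum = 4 + 3 + 6 + 5 + 2 + 1 = 21

21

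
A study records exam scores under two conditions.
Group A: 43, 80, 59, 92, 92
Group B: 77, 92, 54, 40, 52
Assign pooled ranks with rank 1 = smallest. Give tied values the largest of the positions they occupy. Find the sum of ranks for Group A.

34

Sorted (ascending): 40, 43, 52, 54, 59, 77, 80, 92, 92, 92
The 3 values of 92 occupy positions 8–10 → each gets rank 10.
Group A values → pooled ranks: 43→2, 80→7, 59→5, 92→10, 92→10
Rank sum = 2 + 7 + 5 + 10 + 10 = 34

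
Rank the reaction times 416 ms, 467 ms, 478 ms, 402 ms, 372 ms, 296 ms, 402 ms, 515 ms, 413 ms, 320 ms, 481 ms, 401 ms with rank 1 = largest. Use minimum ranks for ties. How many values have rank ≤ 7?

8

Sorted (descending): 515, 481, 478, 467, 416, 413, 402, 402, 401, 372, 320, 296
The 2 values of 402 occupy positions 7–8 → each gets rank 7.
Ranks ≤ 7: {1, 2, 3, 4, 5, 6, 7, 7} → 8 values.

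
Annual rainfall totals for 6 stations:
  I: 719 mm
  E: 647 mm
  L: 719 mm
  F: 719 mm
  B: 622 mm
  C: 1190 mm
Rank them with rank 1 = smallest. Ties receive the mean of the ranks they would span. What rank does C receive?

6

Sorted (ascending): 622, 647, 719, 719, 719, 1190
The 3 values of 719 occupy positions 3–5 → average rank 4.
C has value 1190 mm → rank 6.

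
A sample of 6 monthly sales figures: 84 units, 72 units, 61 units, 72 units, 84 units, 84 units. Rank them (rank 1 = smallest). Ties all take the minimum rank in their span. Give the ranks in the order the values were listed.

Sorted (ascending): 61, 72, 72, 84, 84, 84
The 2 values of 72 occupy positions 2–3 → each gets rank 2.
The 3 values of 84 occupy positions 4–6 → each gets rank 4.

4, 2, 1, 2, 4, 4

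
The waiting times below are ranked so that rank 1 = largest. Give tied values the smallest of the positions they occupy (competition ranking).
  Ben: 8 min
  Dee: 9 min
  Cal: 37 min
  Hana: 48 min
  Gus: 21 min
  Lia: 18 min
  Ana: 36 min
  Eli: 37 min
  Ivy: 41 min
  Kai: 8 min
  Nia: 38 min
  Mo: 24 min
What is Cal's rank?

Sorted (descending): 48, 41, 38, 37, 37, 36, 24, 21, 18, 9, 8, 8
The 2 values of 37 occupy positions 4–5 → each gets rank 4.
The 2 values of 8 occupy positions 11–12 → each gets rank 11.
Cal has value 37 min → rank 4.

4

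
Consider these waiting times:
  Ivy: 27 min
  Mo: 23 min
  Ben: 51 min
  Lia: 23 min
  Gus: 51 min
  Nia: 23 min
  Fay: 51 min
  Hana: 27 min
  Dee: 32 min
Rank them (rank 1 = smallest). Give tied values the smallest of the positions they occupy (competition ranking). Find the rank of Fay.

Sorted (ascending): 23, 23, 23, 27, 27, 32, 51, 51, 51
The 3 values of 23 occupy positions 1–3 → each gets rank 1.
The 2 values of 27 occupy positions 4–5 → each gets rank 4.
The 3 values of 51 occupy positions 7–9 → each gets rank 7.
Fay has value 51 min → rank 7.

7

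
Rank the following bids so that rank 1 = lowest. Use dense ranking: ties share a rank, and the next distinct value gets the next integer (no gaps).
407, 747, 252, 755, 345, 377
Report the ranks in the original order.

Sorted (ascending): 252, 345, 377, 407, 747, 755
No ties — each value takes its position as its rank.

4, 5, 1, 6, 2, 3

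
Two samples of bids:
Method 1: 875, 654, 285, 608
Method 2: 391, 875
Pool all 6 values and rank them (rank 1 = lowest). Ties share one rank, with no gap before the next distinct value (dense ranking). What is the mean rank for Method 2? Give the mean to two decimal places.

3.50

Sorted (ascending): 285, 391, 608, 654, 875, 875
The 2 values of 875 share dense rank 5.
Remaining distinct values take the next consecutive integers.
Method 2 values → pooled ranks: 391→2, 875→5
Mean rank = (2 + 5) / 2 = 3.50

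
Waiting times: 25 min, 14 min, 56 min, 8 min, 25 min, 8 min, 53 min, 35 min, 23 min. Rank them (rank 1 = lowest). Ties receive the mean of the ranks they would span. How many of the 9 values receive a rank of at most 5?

Sorted (ascending): 8, 8, 14, 23, 25, 25, 35, 53, 56
The 2 values of 8 occupy positions 1–2 → average rank (1+2)/2 = 1.5.
The 2 values of 25 occupy positions 5–6 → average rank (5+6)/2 = 5.5.
Ranks ≤ 5: {1.5, 1.5, 3, 4} → 4 values.

4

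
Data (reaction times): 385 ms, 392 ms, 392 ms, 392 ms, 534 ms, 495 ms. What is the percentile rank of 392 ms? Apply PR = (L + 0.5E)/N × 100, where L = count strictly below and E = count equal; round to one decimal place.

N = 6.
Strictly below 392: 1. Equal to 392: 3.
PR = (1 + 0.5·3)/6 × 100 = 41.7

41.7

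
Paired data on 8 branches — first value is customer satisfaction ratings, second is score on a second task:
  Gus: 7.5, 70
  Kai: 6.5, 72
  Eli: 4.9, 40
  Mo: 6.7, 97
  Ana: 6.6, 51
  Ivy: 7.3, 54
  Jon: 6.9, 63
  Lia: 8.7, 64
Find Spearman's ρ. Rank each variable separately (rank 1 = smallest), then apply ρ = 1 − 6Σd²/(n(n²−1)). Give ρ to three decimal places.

Ranks of variable 1: 7, 2, 1, 4, 3, 6, 5, 8
Ranks of variable 2: 6, 7, 1, 8, 2, 3, 4, 5
d = r₁ − r₂: 1, -5, 0, -4, 1, 3, 1, 3
d²: 1, 25, 0, 16, 1, 9, 1, 9; Σd² = 62
ρ = 1 − 6·62/(8·63) = 1 − 372/504 = 0.262

0.262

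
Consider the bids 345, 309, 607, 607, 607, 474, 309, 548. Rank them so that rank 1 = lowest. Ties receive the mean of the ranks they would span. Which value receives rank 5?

548

Sorted (ascending): 309, 309, 345, 474, 548, 607, 607, 607
The 2 values of 309 occupy positions 1–2 → average rank (1+2)/2 = 1.5.
The 3 values of 607 occupy positions 6–8 → average rank 7.
Rank 5 → value 548.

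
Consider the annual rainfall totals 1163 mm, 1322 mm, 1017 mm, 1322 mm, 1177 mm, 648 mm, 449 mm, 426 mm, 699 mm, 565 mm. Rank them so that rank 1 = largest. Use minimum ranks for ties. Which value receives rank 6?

699

Sorted (descending): 1322, 1322, 1177, 1163, 1017, 699, 648, 565, 449, 426
The 2 values of 1322 occupy positions 1–2 → each gets rank 1.
Rank 6 → value 699.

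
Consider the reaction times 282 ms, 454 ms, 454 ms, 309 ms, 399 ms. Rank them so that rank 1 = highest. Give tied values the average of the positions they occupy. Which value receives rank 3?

399

Sorted (descending): 454, 454, 399, 309, 282
The 2 values of 454 occupy positions 1–2 → average rank (1+2)/2 = 1.5.
Rank 3 → value 399.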